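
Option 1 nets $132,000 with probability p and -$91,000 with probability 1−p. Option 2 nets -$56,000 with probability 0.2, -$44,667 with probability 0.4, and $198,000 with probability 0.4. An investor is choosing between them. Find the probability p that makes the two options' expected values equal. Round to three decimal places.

EV(Option 2) = 0.2 × (-56000) + 0.4 × (-44667) + 0.4 × 198000 = -11200 − 17866.8 + 79200 = 50133.2
p·132000 + (1−p)·(-91000) = 50133.2
223000p − 91000 = 50133.2
p = (50133.2 + 91000) / 223000

p = 0.633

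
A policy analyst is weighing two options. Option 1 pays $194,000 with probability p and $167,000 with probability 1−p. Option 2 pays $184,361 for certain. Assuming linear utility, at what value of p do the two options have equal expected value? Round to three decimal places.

p·194000 + (1−p)·167000 = 184361
27000p + 167000 = 184361
p = (184361 − 167000) / 27000

p = 0.643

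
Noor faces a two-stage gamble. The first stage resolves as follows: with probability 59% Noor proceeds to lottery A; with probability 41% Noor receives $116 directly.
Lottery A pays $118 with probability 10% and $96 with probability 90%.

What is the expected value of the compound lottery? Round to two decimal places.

$105.50

EV(A) = 0.1 × 118 + 0.9 × 96 = 11.8 + 86.4 = 98.2
Branch B: 116 (certain)
Overall = 0.59 × 98.2 + 0.41 × 116 = 57.938 + 47.56 = 105.498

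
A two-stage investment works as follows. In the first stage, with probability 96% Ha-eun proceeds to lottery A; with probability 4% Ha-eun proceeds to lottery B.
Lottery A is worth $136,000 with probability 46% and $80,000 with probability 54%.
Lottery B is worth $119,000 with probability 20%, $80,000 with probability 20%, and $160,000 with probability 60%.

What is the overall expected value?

EV(A) = 0.46 × 136000 + 0.54 × 80000 = 62560 + 43200 = 105760
EV(B) = 0.2 × 119000 + 0.2 × 80000 + 0.6 × 160000 = 23800 + 16000 + 96000 = 135800
Overall = 0.96 × 105760 + 0.04 × 135800 = 101529.6 + 5432 = 106961.6

$106,961.60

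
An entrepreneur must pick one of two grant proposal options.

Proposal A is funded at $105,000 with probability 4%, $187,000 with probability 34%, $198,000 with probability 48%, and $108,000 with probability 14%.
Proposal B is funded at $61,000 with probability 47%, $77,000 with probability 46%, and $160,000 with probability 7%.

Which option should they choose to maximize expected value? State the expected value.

Proposal A ($177,940)

Proposal A = 0.04 × 105000 + 0.34 × 187000 + 0.48 × 198000 + 0.14 × 108000 = 4200 + 63580 + 95040 + 15120 = 177940
Proposal B = 0.47 × 61000 + 0.46 × 77000 + 0.07 × 160000 = 28670 + 35420 + 11200 = 75290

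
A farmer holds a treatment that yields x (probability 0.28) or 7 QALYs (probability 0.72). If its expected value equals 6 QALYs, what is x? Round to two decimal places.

0.28·x + 0.72·7 = 6
0.28·x = 6 − 5.04 = 0.96
x = 0.96 / 0.28 = 3.4286

x = 3.43 QALYs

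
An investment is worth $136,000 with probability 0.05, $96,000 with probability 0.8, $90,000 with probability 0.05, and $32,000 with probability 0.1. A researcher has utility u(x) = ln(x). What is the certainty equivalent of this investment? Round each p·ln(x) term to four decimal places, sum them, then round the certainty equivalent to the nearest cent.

$87,238.41

E[u] = 0.05·ln(136000) + 0.8·ln(96000) + 0.05·ln(90000) + 0.1·ln(32000) = 0.5910 + 9.1777 + 0.5704 + 1.0373 = 11.3764
CE = e^11.3764 ≈ 87238.41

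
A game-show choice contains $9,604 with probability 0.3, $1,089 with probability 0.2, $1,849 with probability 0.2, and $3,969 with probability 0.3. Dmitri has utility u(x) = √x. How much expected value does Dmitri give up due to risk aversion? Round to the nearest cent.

$627.25

E[u] = 0.3·√9604 + 0.2·√1089 + 0.2·√1849 + 0.3·√3969 = 0.3·98 + 0.2·33 + 0.2·43 + 0.3·63 = 63.5
CE = (63.5)² = 4032.25
Risk premium = EV − CE = 4659.5 − 4032.25 = 627.25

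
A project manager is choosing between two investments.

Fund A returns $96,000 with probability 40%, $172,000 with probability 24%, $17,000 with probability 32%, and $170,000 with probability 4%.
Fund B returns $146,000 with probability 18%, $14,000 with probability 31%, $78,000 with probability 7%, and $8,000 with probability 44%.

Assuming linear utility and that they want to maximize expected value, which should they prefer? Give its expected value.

Fund A ($91,920)

Fund A = 0.4 × 96000 + 0.24 × 172000 + 0.32 × 17000 + 0.04 × 170000 = 38400 + 41280 + 5440 + 6800 = 91920
Fund B = 0.18 × 146000 + 0.31 × 14000 + 0.07 × 78000 + 0.44 × 8000 = 26280 + 4340 + 5460 + 3520 = 39600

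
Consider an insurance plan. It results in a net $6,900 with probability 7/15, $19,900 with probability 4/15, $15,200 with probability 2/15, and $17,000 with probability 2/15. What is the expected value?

EV = 7/15 × 6900 + 4/15 × 19900 + 2/15 × 15200 + 2/15 × 17000 = 3220 + 5306.6667 + 2026.6667 + 2266.6667 = 12820

$12,820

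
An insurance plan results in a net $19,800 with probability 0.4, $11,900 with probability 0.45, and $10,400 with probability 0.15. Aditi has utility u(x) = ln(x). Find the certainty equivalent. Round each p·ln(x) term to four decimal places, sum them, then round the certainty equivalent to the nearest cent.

$14,295.50

E[u] = 0.4·ln(19800) + 0.45·ln(11900) + 0.15·ln(10400) = 3.9574 + 4.2229 + 1.3874 = 9.5677
CE = e^9.5677 ≈ 14295.50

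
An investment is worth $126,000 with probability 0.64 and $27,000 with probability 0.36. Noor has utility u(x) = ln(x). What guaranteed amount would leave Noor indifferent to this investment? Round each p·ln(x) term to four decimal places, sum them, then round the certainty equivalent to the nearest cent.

E[u] = 0.64·ln(126000) + 0.36·ln(27000) = 7.5162 + 3.6733 = 11.1895
CE = e^11.1895 ≈ 72366.59

$72,366.59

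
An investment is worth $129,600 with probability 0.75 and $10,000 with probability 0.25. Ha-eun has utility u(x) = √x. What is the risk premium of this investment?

$12,675

E[u] = 0.75·√129600 + 0.25·√10000 = 0.75·360 + 0.25·100 = 295
CE = (295)² = 87025
Risk premium = EV − CE = 99700 − 87025 = 12675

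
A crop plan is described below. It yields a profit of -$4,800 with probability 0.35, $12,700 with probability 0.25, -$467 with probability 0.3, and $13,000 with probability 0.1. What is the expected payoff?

EV = 0.35 × (-4800) + 0.25 × 12700 + 0.3 × (-467) + 0.1 × 13000 = -1680 + 3175 − 140.1 + 1300 = 2654.9

$2,654.90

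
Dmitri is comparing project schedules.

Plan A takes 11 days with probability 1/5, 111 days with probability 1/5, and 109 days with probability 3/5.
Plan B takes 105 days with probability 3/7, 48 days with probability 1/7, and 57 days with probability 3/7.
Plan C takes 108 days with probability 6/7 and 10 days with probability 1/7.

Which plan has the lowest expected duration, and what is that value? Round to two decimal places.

Plan A = 1/5 × 11 + 1/5 × 111 + 3/5 × 109 = 2.2 + 22.2 + 65.4 = 89.8
Plan B = 3/7 × 105 + 1/7 × 48 + 3/7 × 57 = 45 + 6.8571 + 24.4286 = 76.2857
Plan C = 6/7 × 108 + 1/7 × 10 = 92.5714 + 1.4286 = 94

Plan B (76.29 days)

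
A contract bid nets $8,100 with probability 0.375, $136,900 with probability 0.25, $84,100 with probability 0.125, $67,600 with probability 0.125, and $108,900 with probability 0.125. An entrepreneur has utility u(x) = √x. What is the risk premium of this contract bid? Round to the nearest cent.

E[u] = 0.375·√8100 + 0.25·√136900 + 0.125·√84100 + 0.125·√67600 + 0.125·√108900 = 0.375·90 + 0.25·370 + 0.125·290 + 0.125·260 + 0.125·330 = 236.25
CE = (236.25)² = 55814.0625
Risk premium = EV − CE = 69837.5 − 55814.0625 = 14023.4375

$14,023.44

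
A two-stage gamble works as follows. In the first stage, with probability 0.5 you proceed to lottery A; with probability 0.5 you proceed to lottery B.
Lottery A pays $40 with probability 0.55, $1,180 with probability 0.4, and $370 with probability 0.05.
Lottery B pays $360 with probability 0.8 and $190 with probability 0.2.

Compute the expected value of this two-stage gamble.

EV(A) = 0.55 × 40 + 0.4 × 1180 + 0.05 × 370 = 22 + 472 + 18.5 = 512.5
EV(B) = 0.8 × 360 + 0.2 × 190 = 288 + 38 = 326
Overall = 0.5 × 512.5 + 0.5 × 326 = 256.25 + 163 = 419.25

$419.25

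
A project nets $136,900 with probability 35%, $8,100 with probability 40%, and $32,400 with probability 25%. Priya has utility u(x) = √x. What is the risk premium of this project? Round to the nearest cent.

$14,944.75

E[u] = 0.35·√136900 + 0.4·√8100 + 0.25·√32400 = 0.35·370 + 0.4·90 + 0.25·180 = 210.5
CE = (210.5)² = 44310.25
Risk premium = EV − CE = 59255 − 44310.25 = 14944.75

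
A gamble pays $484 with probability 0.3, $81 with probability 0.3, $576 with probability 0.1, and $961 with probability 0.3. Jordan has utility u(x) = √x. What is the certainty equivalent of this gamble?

$441

E[u] = 0.3·√484 + 0.3·√81 + 0.1·√576 + 0.3·√961 = 0.3·22 + 0.3·9 + 0.1·24 + 0.3·31 = 21
CE = (21)² = 441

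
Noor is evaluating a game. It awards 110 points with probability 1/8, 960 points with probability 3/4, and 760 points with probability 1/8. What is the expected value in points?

EV = 1/8 × 110 + 3/4 × 960 + 1/8 × 760 = 13.75 + 720 + 95 = 828.75

828.75 points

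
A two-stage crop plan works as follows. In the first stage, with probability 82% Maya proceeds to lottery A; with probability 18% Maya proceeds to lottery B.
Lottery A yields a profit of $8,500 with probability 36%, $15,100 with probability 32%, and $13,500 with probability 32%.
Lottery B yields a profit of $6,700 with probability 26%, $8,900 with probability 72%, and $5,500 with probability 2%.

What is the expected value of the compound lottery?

EV(A) = 0.36 × 8500 + 0.32 × 15100 + 0.32 × 13500 = 3060 + 4832 + 4320 = 12212
EV(B) = 0.26 × 6700 + 0.72 × 8900 + 0.02 × 5500 = 1742 + 6408 + 110 = 8260
Overall = 0.82 × 12212 + 0.18 × 8260 = 10013.84 + 1486.8 = 11500.64

$11,500.64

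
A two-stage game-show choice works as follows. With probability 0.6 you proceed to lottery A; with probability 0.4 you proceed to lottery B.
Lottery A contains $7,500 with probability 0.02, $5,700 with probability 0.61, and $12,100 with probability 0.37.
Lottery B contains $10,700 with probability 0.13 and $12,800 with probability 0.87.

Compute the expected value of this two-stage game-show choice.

$9,873.20

EV(A) = 0.02 × 7500 + 0.61 × 5700 + 0.37 × 12100 = 150 + 3477 + 4477 = 8104
EV(B) = 0.13 × 10700 + 0.87 × 12800 = 1391 + 11136 = 12527
Overall = 0.6 × 8104 + 0.4 × 12527 = 4862.4 + 5010.8 = 9873.2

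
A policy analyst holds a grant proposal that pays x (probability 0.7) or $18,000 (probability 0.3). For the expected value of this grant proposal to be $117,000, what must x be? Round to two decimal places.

x = $159,428.57

0.7·x + 0.3·18000 = 117000
0.7·x = 117000 − 5400 = 111600
x = 111600 / 0.7 = 159428.5714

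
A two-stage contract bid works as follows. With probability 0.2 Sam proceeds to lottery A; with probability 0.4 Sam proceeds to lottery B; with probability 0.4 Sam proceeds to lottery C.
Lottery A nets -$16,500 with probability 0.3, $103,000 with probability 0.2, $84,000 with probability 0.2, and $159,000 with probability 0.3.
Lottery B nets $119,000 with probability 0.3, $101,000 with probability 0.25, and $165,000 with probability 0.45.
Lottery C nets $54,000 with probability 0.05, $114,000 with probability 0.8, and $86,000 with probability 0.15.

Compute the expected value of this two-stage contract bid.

$112,830

EV(A) = 0.3 × (-16500) + 0.2 × 103000 + 0.2 × 84000 + 0.3 × 159000 = -4950 + 20600 + 16800 + 47700 = 80150
EV(B) = 0.3 × 119000 + 0.25 × 101000 + 0.45 × 165000 = 35700 + 25250 + 74250 = 135200
EV(C) = 0.05 × 54000 + 0.8 × 114000 + 0.15 × 86000 = 2700 + 91200 + 12900 = 106800
Overall = 0.2 × 80150 + 0.4 × 135200 + 0.4 × 106800 = 16030 + 54080 + 42720 = 112830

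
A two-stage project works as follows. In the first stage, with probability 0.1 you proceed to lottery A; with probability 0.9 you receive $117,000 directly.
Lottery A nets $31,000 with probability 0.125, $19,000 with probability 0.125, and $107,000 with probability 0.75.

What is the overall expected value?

EV(A) = 0.125 × 31000 + 0.125 × 19000 + 0.75 × 107000 = 3875 + 2375 + 80250 = 86500
Branch B: 117000 (certain)
Overall = 0.1 × 86500 + 0.9 × 117000 = 8650 + 105300 = 113950

$113,950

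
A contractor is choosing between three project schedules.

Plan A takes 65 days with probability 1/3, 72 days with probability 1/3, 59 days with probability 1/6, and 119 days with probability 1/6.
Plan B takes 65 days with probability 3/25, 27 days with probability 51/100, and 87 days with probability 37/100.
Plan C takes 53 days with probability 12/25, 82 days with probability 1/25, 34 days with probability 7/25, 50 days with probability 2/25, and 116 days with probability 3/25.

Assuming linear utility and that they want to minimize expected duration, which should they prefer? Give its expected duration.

Plan B (53.76 days)

Plan A = 1/3 × 65 + 1/3 × 72 + 1/6 × 59 + 1/6 × 119 = 21.6667 + 24 + 9.8333 + 19.8333 = 75.3333
Plan B = 3/25 × 65 + 51/100 × 27 + 37/100 × 87 = 7.8 + 13.77 + 32.19 = 53.76
Plan C = 12/25 × 53 + 1/25 × 82 + 7/25 × 34 + 2/25 × 50 + 3/25 × 116 = 25.44 + 3.28 + 9.52 + 4 + 13.92 = 56.16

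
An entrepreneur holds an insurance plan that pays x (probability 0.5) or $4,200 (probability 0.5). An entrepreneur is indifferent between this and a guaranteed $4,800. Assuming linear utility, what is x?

0.5·x + 0.5·4200 = 4800
0.5·x = 4800 − 2100 = 2700
x = 2700 / 0.5 = 5400

x = $5,400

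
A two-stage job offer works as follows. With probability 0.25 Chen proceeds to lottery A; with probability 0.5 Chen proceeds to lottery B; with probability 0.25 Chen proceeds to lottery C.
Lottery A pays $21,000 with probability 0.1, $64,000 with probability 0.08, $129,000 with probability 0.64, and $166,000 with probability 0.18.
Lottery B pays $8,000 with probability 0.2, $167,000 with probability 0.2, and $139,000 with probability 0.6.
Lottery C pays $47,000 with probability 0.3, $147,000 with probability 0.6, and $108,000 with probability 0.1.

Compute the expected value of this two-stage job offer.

$117,390

EV(A) = 0.1 × 21000 + 0.08 × 64000 + 0.64 × 129000 + 0.18 × 166000 = 2100 + 5120 + 82560 + 29880 = 119660
EV(B) = 0.2 × 8000 + 0.2 × 167000 + 0.6 × 139000 = 1600 + 33400 + 83400 = 118400
EV(C) = 0.3 × 47000 + 0.6 × 147000 + 0.1 × 108000 = 14100 + 88200 + 10800 = 113100
Overall = 0.25 × 119660 + 0.5 × 118400 + 0.25 × 113100 = 29915 + 59200 + 28275 = 117390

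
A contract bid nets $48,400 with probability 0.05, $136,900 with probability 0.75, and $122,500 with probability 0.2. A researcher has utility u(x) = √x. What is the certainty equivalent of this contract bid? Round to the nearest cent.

$128,522.25

E[u] = 0.05·√48400 + 0.75·√136900 + 0.2·√122500 = 0.05·220 + 0.75·370 + 0.2·350 = 358.5
CE = (358.5)² = 128522.25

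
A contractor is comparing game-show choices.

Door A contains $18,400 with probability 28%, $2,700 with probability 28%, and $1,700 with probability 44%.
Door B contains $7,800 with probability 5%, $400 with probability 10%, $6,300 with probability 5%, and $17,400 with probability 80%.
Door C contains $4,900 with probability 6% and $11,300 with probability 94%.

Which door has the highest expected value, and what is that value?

Door B ($14,665)

Door A = 0.28 × 18400 + 0.28 × 2700 + 0.44 × 1700 = 5152 + 756 + 748 = 6656
Door B = 0.05 × 7800 + 0.1 × 400 + 0.05 × 6300 + 0.8 × 17400 = 390 + 40 + 315 + 13920 = 14665
Door C = 0.06 × 4900 + 0.94 × 11300 = 294 + 10622 = 10916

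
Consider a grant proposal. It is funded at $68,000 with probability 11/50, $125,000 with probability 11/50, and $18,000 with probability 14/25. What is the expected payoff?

EV = 11/50 × 68000 + 11/50 × 125000 + 14/25 × 18000 = 14960 + 27500 + 10080 = 52540

$52,540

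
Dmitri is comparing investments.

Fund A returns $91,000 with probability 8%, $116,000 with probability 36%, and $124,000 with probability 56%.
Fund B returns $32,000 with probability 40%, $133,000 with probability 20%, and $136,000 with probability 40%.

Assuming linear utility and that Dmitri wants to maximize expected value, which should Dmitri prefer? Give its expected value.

Fund A = 0.08 × 91000 + 0.36 × 116000 + 0.56 × 124000 = 7280 + 41760 + 69440 = 118480
Fund B = 0.4 × 32000 + 0.2 × 133000 + 0.4 × 136000 = 12800 + 26600 + 54400 = 93800

Fund A ($118,480)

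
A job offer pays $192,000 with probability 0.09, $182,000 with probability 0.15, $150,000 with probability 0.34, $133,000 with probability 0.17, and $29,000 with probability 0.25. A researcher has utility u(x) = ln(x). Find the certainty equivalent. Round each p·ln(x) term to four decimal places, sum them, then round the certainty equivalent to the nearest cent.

E[u] = 0.09·ln(192000) + 0.15·ln(182000) + 0.34·ln(150000) + 0.17·ln(133000) + 0.25·ln(29000) = 1.0949 + 1.8168 + 4.0523 + 2.0057 + 2.5688 = 11.5385
CE = e^11.5385 ≈ 102590.44

$102,590.44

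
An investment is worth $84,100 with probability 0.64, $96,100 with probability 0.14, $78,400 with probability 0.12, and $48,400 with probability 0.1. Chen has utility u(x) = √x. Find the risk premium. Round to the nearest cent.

E[u] = 0.64·√84100 + 0.14·√96100 + 0.12·√78400 + 0.1·√48400 = 0.64·290 + 0.14·310 + 0.12·280 + 0.1·220 = 284.6
CE = (284.6)² = 80997.16
Risk premium = EV − CE = 81526 − 80997.16 = 528.84

$528.84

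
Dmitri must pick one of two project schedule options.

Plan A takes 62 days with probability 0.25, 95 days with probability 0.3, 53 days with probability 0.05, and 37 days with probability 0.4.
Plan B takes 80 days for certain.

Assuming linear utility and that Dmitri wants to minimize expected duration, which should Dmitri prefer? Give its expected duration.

Plan A = 0.25 × 62 + 0.3 × 95 + 0.05 × 53 + 0.4 × 37 = 15.5 + 28.5 + 2.65 + 14.8 = 61.45
Plan B: 80 (certain)

Plan A (61.45 days)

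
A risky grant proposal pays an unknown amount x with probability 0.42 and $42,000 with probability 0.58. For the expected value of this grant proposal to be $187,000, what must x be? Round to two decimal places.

x = $387,238.10

0.42·x + 0.58·42000 = 187000
0.42·x = 187000 − 24360 = 162640
x = 162640 / 0.42 = 387238.0952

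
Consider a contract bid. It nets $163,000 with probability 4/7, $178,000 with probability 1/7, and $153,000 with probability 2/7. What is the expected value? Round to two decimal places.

$162,285.71

EV = 4/7 × 163000 + 1/7 × 178000 + 2/7 × 153000 = 93142.8571 + 25428.5714 + 43714.2857 = 162285.7143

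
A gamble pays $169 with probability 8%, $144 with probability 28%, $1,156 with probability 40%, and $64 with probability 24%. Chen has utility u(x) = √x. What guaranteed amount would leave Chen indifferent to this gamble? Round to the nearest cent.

E[u] = 0.08·√169 + 0.28·√144 + 0.4·√1156 + 0.24·√64 = 0.08·13 + 0.28·12 + 0.4·34 + 0.24·8 = 19.92
CE = (19.92)² = 396.8064

$396.81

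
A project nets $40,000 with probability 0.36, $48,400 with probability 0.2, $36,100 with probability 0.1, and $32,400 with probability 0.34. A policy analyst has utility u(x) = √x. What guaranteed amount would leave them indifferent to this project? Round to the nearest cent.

$38,494.44

E[u] = 0.36·√40000 + 0.2·√48400 + 0.1·√36100 + 0.34·√32400 = 0.36·200 + 0.2·220 + 0.1·190 + 0.34·180 = 196.2
CE = (196.2)² = 38494.44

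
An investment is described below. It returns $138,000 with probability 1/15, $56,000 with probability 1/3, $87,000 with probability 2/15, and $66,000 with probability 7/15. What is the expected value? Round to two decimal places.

$70,266.67

EV = 1/15 × 138000 + 1/3 × 56000 + 2/15 × 87000 + 7/15 × 66000 = 9200 + 18666.6667 + 11600 + 30800 = 70266.6667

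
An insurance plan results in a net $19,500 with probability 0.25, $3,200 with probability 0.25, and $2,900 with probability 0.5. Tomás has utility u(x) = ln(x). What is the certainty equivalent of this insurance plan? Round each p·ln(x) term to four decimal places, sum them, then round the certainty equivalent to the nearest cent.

$4,785.76

E[u] = 0.25·ln(19500) + 0.25·ln(3200) + 0.5·ln(2900) = 2.4695 + 2.0177 + 3.9862 = 8.4734
CE = e^8.4734 ≈ 4785.76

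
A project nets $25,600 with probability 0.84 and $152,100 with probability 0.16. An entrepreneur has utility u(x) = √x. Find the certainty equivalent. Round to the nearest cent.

$38,730.24

E[u] = 0.84·√25600 + 0.16·√152100 = 0.84·160 + 0.16·390 = 196.8
CE = (196.8)² = 38730.24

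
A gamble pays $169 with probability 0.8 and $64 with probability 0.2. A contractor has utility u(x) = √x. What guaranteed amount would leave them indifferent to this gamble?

E[u] = 0.8·√169 + 0.2·√64 = 0.8·13 + 0.2·8 = 12
CE = (12)² = 144

$144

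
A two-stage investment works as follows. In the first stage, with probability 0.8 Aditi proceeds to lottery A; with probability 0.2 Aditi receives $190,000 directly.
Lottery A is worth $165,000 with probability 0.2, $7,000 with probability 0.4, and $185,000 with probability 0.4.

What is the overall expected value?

$125,840

EV(A) = 0.2 × 165000 + 0.4 × 7000 + 0.4 × 185000 = 33000 + 2800 + 74000 = 109800
Branch B: 190000 (certain)
Overall = 0.8 × 109800 + 0.2 × 190000 = 87840 + 38000 = 125840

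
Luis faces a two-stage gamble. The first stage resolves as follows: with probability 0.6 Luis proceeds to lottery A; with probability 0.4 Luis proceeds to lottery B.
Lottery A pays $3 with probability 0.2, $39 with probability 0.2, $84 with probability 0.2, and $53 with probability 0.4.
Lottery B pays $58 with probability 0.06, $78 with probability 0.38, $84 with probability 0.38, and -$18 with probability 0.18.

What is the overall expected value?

$52.56

EV(A) = 0.2 × 3 + 0.2 × 39 + 0.2 × 84 + 0.4 × 53 = 0.6 + 7.8 + 16.8 + 21.2 = 46.4
EV(B) = 0.06 × 58 + 0.38 × 78 + 0.38 × 84 + 0.18 × (-18) = 3.48 + 29.64 + 31.92 − 3.24 = 61.8
Overall = 0.6 × 46.4 + 0.4 × 61.8 = 27.84 + 24.72 = 52.56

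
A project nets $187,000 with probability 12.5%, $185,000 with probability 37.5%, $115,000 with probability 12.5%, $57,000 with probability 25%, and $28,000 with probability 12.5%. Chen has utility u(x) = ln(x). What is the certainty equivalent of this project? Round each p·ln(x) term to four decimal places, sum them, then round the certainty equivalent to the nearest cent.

$102,713.62

E[u] = 0.125·ln(187000) + 0.375·ln(185000) + 0.125·ln(115000) + 0.25·ln(57000) + 0.125·ln(28000) = 1.5174 + 4.5480 + 1.4566 + 2.7377 + 1.2800 = 11.5397
CE = e^11.5397 ≈ 102713.62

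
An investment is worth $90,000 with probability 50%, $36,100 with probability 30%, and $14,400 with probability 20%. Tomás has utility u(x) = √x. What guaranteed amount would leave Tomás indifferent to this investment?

$53,361

E[u] = 0.5·√90000 + 0.3·√36100 + 0.2·√14400 = 0.5·300 + 0.3·190 + 0.2·120 = 231
CE = (231)² = 53361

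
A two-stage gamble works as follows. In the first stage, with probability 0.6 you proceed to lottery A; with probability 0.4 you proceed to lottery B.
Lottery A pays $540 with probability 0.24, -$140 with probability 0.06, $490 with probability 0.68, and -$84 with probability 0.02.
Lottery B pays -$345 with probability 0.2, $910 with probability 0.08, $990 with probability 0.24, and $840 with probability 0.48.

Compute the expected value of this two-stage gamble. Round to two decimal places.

$529.47

EV(A) = 0.24 × 540 + 0.06 × (-140) + 0.68 × 490 + 0.02 × (-84) = 129.6 − 8.4 + 333.2 − 1.68 = 452.72
EV(B) = 0.2 × (-345) + 0.08 × 910 + 0.24 × 990 + 0.48 × 840 = -69 + 72.8 + 237.6 + 403.2 = 644.6
Overall = 0.6 × 452.72 + 0.4 × 644.6 = 271.632 + 257.84 = 529.472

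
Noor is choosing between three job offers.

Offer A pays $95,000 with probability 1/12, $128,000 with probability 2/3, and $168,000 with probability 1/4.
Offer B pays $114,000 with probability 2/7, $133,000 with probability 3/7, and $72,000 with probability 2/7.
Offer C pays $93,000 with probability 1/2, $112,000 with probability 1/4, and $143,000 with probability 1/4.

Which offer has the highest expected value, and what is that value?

Offer A = 1/12 × 95000 + 2/3 × 128000 + 1/4 × 168000 = 7916.6667 + 85333.3333 + 42000 = 135250
Offer B = 2/7 × 114000 + 3/7 × 133000 + 2/7 × 72000 = 32571.4286 + 57000 + 20571.4286 = 110142.8571
Offer C = 1/2 × 93000 + 1/4 × 112000 + 1/4 × 143000 = 46500 + 28000 + 35750 = 110250

Offer A ($135,250)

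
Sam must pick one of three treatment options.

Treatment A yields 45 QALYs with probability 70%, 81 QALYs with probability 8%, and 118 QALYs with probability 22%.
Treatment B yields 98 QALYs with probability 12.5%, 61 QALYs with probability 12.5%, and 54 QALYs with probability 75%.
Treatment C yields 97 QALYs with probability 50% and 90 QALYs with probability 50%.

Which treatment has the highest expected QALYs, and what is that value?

Treatment A = 0.7 × 45 + 0.08 × 81 + 0.22 × 118 = 31.5 + 6.48 + 25.96 = 63.94
Treatment B = 0.125 × 98 + 0.125 × 61 + 0.75 × 54 = 12.25 + 7.625 + 40.5 = 60.375
Treatment C = 0.5 × 97 + 0.5 × 90 = 48.5 + 45 = 93.5

Treatment C (93.5 QALYs)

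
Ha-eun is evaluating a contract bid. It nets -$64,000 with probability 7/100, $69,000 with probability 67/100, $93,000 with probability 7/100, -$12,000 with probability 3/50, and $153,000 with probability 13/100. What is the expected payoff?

$67,430

EV = 7/100 × (-64000) + 67/100 × 69000 + 7/100 × 93000 + 3/50 × (-12000) + 13/100 × 153000 = -4480 + 46230 + 6510 − 720 + 19890 = 67430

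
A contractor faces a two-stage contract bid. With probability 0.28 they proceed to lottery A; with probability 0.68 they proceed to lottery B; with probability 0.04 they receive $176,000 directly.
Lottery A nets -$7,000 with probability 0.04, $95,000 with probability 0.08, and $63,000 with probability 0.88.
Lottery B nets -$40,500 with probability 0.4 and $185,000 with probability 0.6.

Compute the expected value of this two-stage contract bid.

EV(A) = 0.04 × (-7000) + 0.08 × 95000 + 0.88 × 63000 = -280 + 7600 + 55440 = 62760
EV(B) = 0.4 × (-40500) + 0.6 × 185000 = -16200 + 111000 = 94800
Branch C: 176000 (certain)
Overall = 0.28 × 62760 + 0.68 × 94800 + 0.04 × 176000 = 17572.8 + 64464 + 7040 = 89076.8

$89,076.80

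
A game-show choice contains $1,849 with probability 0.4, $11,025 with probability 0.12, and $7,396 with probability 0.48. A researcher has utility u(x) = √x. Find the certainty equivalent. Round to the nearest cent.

$5,052.37

E[u] = 0.4·√1849 + 0.12·√11025 + 0.48·√7396 = 0.4·43 + 0.12·105 + 0.48·86 = 71.08
CE = (71.08)² = 5052.3664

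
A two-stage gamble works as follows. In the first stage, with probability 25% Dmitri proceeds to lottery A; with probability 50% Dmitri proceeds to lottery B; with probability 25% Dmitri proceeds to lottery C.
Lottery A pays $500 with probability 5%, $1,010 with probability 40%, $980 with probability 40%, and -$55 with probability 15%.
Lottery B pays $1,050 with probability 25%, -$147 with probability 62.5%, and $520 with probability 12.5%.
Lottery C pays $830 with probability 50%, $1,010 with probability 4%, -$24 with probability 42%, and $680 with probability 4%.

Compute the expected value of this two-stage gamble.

$439.13

EV(A) = 0.05 × 500 + 0.4 × 1010 + 0.4 × 980 + 0.15 × (-55) = 25 + 404 + 392 − 8.25 = 812.75
EV(B) = 0.25 × 1050 + 0.625 × (-147) + 0.125 × 520 = 262.5 − 91.875 + 65 = 235.625
EV(C) = 0.5 × 830 + 0.04 × 1010 + 0.42 × (-24) + 0.04 × 680 = 415 + 40.4 − 10.08 + 27.2 = 472.52
Overall = 0.25 × 812.75 + 0.5 × 235.625 + 0.25 × 472.52 = 203.1875 + 117.8125 + 118.13 = 439.13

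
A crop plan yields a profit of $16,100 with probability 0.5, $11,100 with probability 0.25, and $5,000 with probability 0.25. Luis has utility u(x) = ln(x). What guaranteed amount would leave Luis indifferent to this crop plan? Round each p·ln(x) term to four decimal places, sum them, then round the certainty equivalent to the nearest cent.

$10,952.25

E[u] = 0.5·ln(16100) + 0.25·ln(11100) + 0.25·ln(5000) = 4.8433 + 2.3287 + 2.1293 = 9.3013
CE = e^9.3013 ≈ 10952.25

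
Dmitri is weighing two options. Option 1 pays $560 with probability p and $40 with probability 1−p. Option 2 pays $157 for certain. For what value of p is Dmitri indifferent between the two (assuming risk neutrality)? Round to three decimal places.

p = 0.225

p·560 + (1−p)·40 = 157
520p + 40 = 157
p = (157 − 40) / 520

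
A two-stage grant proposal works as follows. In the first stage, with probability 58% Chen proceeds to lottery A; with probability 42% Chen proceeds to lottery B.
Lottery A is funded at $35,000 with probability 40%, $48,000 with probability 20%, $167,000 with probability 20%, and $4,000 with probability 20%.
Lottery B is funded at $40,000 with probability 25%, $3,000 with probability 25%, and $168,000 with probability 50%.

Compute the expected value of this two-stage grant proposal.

$73,319

EV(A) = 0.4 × 35000 + 0.2 × 48000 + 0.2 × 167000 + 0.2 × 4000 = 14000 + 9600 + 33400 + 800 = 57800
EV(B) = 0.25 × 40000 + 0.25 × 3000 + 0.5 × 168000 = 10000 + 750 + 84000 = 94750
Overall = 0.58 × 57800 + 0.42 × 94750 = 33524 + 39795 = 73319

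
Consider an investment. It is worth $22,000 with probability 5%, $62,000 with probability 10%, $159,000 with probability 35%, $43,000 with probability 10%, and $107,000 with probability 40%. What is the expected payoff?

EV = 0.05 × 22000 + 0.1 × 62000 + 0.35 × 159000 + 0.1 × 43000 + 0.4 × 107000 = 1100 + 6200 + 55650 + 4300 + 42800 = 110050

$110,050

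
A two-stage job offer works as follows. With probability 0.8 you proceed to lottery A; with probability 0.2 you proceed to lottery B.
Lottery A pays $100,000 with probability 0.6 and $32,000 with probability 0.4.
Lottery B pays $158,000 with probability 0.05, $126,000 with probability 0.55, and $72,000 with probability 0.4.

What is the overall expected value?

$79,440

EV(A) = 0.6 × 100000 + 0.4 × 32000 = 60000 + 12800 = 72800
EV(B) = 0.05 × 158000 + 0.55 × 126000 + 0.4 × 72000 = 7900 + 69300 + 28800 = 106000
Overall = 0.8 × 72800 + 0.2 × 106000 = 58240 + 21200 = 79440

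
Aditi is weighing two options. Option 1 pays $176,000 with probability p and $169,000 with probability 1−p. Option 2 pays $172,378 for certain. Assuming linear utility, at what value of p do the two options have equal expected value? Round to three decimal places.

p = 0.483

p·176000 + (1−p)·169000 = 172378
7000p + 169000 = 172378
p = (172378 − 169000) / 7000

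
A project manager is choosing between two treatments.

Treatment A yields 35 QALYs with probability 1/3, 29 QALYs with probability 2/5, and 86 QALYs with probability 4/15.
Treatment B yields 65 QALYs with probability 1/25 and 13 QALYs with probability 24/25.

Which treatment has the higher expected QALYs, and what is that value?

Treatment A (46.2 QALYs)

Treatment A = 1/3 × 35 + 2/5 × 29 + 4/15 × 86 = 11.6667 + 11.6 + 22.9333 = 46.2
Treatment B = 1/25 × 65 + 24/25 × 13 = 2.6 + 12.48 = 15.08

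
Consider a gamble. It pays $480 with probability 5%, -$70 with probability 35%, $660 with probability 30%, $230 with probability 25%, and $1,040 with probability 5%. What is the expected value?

$307

EV = 0.05 × 480 + 0.35 × (-70) + 0.3 × 660 + 0.25 × 230 + 0.05 × 1040 = 24 − 24.5 + 198 + 57.5 + 52 = 307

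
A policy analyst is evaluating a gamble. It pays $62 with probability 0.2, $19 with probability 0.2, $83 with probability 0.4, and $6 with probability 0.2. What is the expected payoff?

EV = 0.2 × 62 + 0.2 × 19 + 0.4 × 83 + 0.2 × 6 = 12.4 + 3.8 + 33.2 + 1.2 = 50.6

$50.60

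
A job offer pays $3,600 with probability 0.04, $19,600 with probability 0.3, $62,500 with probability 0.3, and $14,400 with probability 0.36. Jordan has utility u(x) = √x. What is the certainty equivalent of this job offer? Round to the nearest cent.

$26,438.76

E[u] = 0.04·√3600 + 0.3·√19600 + 0.3·√62500 + 0.36·√14400 = 0.04·60 + 0.3·140 + 0.3·250 + 0.36·120 = 162.6
CE = (162.6)² = 26438.76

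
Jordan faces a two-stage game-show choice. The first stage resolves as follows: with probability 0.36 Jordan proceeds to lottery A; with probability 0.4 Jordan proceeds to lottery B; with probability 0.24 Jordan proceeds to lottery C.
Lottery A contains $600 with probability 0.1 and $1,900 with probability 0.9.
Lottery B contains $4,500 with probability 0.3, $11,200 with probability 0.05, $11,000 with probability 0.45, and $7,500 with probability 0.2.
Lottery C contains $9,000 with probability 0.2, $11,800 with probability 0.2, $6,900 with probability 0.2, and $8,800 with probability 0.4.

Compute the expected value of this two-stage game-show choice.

$6,155.60

EV(A) = 0.1 × 600 + 0.9 × 1900 = 60 + 1710 = 1770
EV(B) = 0.3 × 4500 + 0.05 × 11200 + 0.45 × 11000 + 0.2 × 7500 = 1350 + 560 + 4950 + 1500 = 8360
EV(C) = 0.2 × 9000 + 0.2 × 11800 + 0.2 × 6900 + 0.4 × 8800 = 1800 + 2360 + 1380 + 3520 = 9060
Overall = 0.36 × 1770 + 0.4 × 8360 + 0.24 × 9060 = 637.2 + 3344 + 2174.4 = 6155.6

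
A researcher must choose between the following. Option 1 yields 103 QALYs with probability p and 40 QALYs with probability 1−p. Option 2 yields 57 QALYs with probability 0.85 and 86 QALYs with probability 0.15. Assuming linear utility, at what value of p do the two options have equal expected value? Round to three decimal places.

p = 0.339

EV(Option 2) = 0.85 × 57 + 0.15 × 86 = 48.45 + 12.9 = 61.35
p·103 + (1−p)·40 = 61.35
63p + 40 = 61.35
p = (61.35 − 40) / 63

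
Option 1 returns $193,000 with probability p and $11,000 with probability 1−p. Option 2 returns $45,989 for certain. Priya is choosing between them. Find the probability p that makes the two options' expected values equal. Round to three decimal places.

p = 0.192

p·193000 + (1−p)·11000 = 45989
182000p + 11000 = 45989
p = (45989 − 11000) / 182000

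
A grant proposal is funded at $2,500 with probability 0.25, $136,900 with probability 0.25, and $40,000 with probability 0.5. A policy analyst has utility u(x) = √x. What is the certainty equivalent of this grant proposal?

E[u] = 0.25·√2500 + 0.25·√136900 + 0.5·√40000 = 0.25·50 + 0.25·370 + 0.5·200 = 205
CE = (205)² = 42025

$42,025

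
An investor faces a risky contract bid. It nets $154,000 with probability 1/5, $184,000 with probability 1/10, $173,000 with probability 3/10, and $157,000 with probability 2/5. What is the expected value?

EV = 1/5 × 154000 + 1/10 × 184000 + 3/10 × 173000 + 2/5 × 157000 = 30800 + 18400 + 51900 + 62800 = 163900

$163,900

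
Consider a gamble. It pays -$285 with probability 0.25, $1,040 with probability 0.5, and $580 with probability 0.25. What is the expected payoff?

EV = 0.25 × (-285) + 0.5 × 1040 + 0.25 × 580 = -71.25 + 520 + 145 = 593.75

$593.75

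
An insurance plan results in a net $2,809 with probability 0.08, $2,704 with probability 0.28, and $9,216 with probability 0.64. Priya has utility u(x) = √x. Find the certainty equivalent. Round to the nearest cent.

E[u] = 0.08·√2809 + 0.28·√2704 + 0.64·√9216 = 0.08·53 + 0.28·52 + 0.64·96 = 80.24
CE = (80.24)² = 6438.4576

$6,438.46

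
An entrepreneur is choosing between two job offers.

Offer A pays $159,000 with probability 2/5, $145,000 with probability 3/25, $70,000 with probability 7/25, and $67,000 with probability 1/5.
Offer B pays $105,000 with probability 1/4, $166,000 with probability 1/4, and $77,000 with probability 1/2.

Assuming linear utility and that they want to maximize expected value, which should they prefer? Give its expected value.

Offer A ($114,000)

Offer A = 2/5 × 159000 + 3/25 × 145000 + 7/25 × 70000 + 1/5 × 67000 = 63600 + 17400 + 19600 + 13400 = 114000
Offer B = 1/4 × 105000 + 1/4 × 166000 + 1/2 × 77000 = 26250 + 41500 + 38500 = 106250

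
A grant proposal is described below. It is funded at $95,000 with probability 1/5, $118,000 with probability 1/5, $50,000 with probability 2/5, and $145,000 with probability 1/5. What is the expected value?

EV = 1/5 × 95000 + 1/5 × 118000 + 2/5 × 50000 + 1/5 × 145000 = 19000 + 23600 + 20000 + 29000 = 91600

$91,600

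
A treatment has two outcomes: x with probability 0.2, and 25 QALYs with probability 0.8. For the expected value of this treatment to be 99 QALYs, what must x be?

x = 395 QALYs

0.2·x + 0.8·25 = 99
0.2·x = 99 − 20 = 79
x = 79 / 0.2 = 395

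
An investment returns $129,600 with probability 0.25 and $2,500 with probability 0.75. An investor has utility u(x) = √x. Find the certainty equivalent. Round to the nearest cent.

$16,256.25

E[u] = 0.25·√129600 + 0.75·√2500 = 0.25·360 + 0.75·50 = 127.5
CE = (127.5)² = 16256.25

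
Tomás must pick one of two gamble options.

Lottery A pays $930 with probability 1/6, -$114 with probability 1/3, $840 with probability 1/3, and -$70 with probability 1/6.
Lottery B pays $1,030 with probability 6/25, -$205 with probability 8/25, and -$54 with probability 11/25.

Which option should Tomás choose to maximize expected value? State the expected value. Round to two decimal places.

Lottery A = 1/6 × 930 + 1/3 × (-114) + 1/3 × 840 + 1/6 × (-70) = 155 − 38 + 280 − 11.6667 = 385.3333
Lottery B = 6/25 × 1030 + 8/25 × (-205) + 11/25 × (-54) = 247.2 − 65.6 − 23.76 = 157.84

Lottery A ($385.33)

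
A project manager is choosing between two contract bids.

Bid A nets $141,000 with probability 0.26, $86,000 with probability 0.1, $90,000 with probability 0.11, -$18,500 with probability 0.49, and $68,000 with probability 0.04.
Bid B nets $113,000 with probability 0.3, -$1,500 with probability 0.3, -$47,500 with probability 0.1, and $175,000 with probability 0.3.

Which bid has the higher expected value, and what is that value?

Bid A = 0.26 × 141000 + 0.1 × 86000 + 0.11 × 90000 + 0.49 × (-18500) + 0.04 × 68000 = 36660 + 8600 + 9900 − 9065 + 2720 = 48815
Bid B = 0.3 × 113000 + 0.3 × (-1500) + 0.1 × (-47500) + 0.3 × 175000 = 33900 − 450 − 4750 + 52500 = 81200

Bid B ($81,200)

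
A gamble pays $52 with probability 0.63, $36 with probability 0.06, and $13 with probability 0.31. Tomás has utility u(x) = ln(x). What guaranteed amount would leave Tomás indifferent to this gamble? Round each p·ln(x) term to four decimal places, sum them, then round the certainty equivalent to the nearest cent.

$33.10

E[u] = 0.63·ln(52) + 0.06·ln(36) + 0.31·ln(13) = 2.4893 + 0.2150 + 0.7951 = 3.4994
CE = e^3.4994 ≈ 33.10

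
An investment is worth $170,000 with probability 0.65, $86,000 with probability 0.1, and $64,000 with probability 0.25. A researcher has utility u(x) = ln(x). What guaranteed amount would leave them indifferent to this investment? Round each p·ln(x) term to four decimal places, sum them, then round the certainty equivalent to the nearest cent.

E[u] = 0.65·ln(170000) + 0.1·ln(86000) + 0.25·ln(64000) = 7.8283 + 1.1362 + 2.7667 = 11.7312
CE = e^11.7312 ≈ 124392.85

$124,392.85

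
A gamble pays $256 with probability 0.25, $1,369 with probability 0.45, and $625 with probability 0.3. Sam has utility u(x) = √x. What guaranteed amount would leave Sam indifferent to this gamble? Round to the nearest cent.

$792.42

E[u] = 0.25·√256 + 0.45·√1369 + 0.3·√625 = 0.25·16 + 0.45·37 + 0.3·25 = 28.15
CE = (28.15)² = 792.4225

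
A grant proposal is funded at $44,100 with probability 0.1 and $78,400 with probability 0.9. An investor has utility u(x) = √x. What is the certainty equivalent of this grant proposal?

E[u] = 0.1·√44100 + 0.9·√78400 = 0.1·210 + 0.9·280 = 273
CE = (273)² = 74529

$74,529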